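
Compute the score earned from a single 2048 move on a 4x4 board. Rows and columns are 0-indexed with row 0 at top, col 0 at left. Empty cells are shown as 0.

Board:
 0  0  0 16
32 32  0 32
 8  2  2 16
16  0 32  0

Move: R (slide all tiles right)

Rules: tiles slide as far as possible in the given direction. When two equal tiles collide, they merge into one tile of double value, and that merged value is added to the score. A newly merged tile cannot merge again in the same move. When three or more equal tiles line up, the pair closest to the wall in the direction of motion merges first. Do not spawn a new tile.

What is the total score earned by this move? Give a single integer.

Answer: 68

Derivation:
Slide right:
row 0: [0, 0, 0, 16] -> [0, 0, 0, 16]  score +0 (running 0)
row 1: [32, 32, 0, 32] -> [0, 0, 32, 64]  score +64 (running 64)
row 2: [8, 2, 2, 16] -> [0, 8, 4, 16]  score +4 (running 68)
row 3: [16, 0, 32, 0] -> [0, 0, 16, 32]  score +0 (running 68)
Board after move:
 0  0  0 16
 0  0 32 64
 0  8  4 16
 0  0 16 32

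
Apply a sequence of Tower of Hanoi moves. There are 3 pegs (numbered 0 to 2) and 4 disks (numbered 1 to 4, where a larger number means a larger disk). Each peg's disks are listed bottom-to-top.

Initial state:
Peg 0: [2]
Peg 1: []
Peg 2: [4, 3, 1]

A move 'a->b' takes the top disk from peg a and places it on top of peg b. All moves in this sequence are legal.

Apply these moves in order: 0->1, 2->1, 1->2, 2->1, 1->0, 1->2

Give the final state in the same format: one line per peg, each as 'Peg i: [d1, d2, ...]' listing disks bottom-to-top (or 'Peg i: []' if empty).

Answer: Peg 0: [1]
Peg 1: []
Peg 2: [4, 3, 2]

Derivation:
After move 1 (0->1):
Peg 0: []
Peg 1: [2]
Peg 2: [4, 3, 1]

After move 2 (2->1):
Peg 0: []
Peg 1: [2, 1]
Peg 2: [4, 3]

After move 3 (1->2):
Peg 0: []
Peg 1: [2]
Peg 2: [4, 3, 1]

After move 4 (2->1):
Peg 0: []
Peg 1: [2, 1]
Peg 2: [4, 3]

After move 5 (1->0):
Peg 0: [1]
Peg 1: [2]
Peg 2: [4, 3]

After move 6 (1->2):
Peg 0: [1]
Peg 1: []
Peg 2: [4, 3, 2]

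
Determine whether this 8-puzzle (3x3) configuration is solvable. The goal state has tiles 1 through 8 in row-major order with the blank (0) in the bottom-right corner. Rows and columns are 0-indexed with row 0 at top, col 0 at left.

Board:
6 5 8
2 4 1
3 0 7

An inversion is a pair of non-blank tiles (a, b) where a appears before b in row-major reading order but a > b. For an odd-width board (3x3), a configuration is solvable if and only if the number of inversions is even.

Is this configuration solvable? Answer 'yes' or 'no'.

Answer: no

Derivation:
Inversions (pairs i<j in row-major order where tile[i] > tile[j] > 0): 17
17 is odd, so the puzzle is not solvable.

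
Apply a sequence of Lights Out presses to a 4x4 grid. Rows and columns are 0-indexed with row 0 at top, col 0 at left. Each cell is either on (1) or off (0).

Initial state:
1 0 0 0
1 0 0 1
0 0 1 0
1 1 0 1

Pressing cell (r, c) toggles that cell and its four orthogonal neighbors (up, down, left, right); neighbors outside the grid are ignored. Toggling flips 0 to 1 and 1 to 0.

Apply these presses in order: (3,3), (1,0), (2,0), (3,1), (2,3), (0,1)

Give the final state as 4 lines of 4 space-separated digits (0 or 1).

After press 1 at (3,3):
1 0 0 0
1 0 0 1
0 0 1 1
1 1 1 0

After press 2 at (1,0):
0 0 0 0
0 1 0 1
1 0 1 1
1 1 1 0

After press 3 at (2,0):
0 0 0 0
1 1 0 1
0 1 1 1
0 1 1 0

After press 4 at (3,1):
0 0 0 0
1 1 0 1
0 0 1 1
1 0 0 0

After press 5 at (2,3):
0 0 0 0
1 1 0 0
0 0 0 0
1 0 0 1

After press 6 at (0,1):
1 1 1 0
1 0 0 0
0 0 0 0
1 0 0 1

Answer: 1 1 1 0
1 0 0 0
0 0 0 0
1 0 0 1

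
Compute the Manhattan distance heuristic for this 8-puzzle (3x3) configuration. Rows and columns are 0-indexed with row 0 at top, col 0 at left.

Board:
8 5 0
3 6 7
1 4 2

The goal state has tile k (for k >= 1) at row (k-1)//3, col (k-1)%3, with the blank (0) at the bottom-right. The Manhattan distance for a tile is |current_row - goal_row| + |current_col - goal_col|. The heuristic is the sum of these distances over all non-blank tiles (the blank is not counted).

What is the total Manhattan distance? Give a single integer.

Answer: 18

Derivation:
Tile 8: at (0,0), goal (2,1), distance |0-2|+|0-1| = 3
Tile 5: at (0,1), goal (1,1), distance |0-1|+|1-1| = 1
Tile 3: at (1,0), goal (0,2), distance |1-0|+|0-2| = 3
Tile 6: at (1,1), goal (1,2), distance |1-1|+|1-2| = 1
Tile 7: at (1,2), goal (2,0), distance |1-2|+|2-0| = 3
Tile 1: at (2,0), goal (0,0), distance |2-0|+|0-0| = 2
Tile 4: at (2,1), goal (1,0), distance |2-1|+|1-0| = 2
Tile 2: at (2,2), goal (0,1), distance |2-0|+|2-1| = 3
Sum: 3 + 1 + 3 + 1 + 3 + 2 + 2 + 3 = 18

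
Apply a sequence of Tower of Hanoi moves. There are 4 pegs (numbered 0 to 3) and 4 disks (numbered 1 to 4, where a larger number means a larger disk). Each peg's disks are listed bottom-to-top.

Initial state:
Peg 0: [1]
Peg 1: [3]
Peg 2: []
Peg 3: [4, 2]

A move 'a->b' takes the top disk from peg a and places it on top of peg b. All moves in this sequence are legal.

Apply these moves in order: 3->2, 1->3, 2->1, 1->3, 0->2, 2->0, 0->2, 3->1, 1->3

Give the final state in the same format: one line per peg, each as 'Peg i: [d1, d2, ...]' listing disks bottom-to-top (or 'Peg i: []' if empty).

After move 1 (3->2):
Peg 0: [1]
Peg 1: [3]
Peg 2: [2]
Peg 3: [4]

After move 2 (1->3):
Peg 0: [1]
Peg 1: []
Peg 2: [2]
Peg 3: [4, 3]

After move 3 (2->1):
Peg 0: [1]
Peg 1: [2]
Peg 2: []
Peg 3: [4, 3]

After move 4 (1->3):
Peg 0: [1]
Peg 1: []
Peg 2: []
Peg 3: [4, 3, 2]

After move 5 (0->2):
Peg 0: []
Peg 1: []
Peg 2: [1]
Peg 3: [4, 3, 2]

After move 6 (2->0):
Peg 0: [1]
Peg 1: []
Peg 2: []
Peg 3: [4, 3, 2]

After move 7 (0->2):
Peg 0: []
Peg 1: []
Peg 2: [1]
Peg 3: [4, 3, 2]

After move 8 (3->1):
Peg 0: []
Peg 1: [2]
Peg 2: [1]
Peg 3: [4, 3]

After move 9 (1->3):
Peg 0: []
Peg 1: []
Peg 2: [1]
Peg 3: [4, 3, 2]

Answer: Peg 0: []
Peg 1: []
Peg 2: [1]
Peg 3: [4, 3, 2]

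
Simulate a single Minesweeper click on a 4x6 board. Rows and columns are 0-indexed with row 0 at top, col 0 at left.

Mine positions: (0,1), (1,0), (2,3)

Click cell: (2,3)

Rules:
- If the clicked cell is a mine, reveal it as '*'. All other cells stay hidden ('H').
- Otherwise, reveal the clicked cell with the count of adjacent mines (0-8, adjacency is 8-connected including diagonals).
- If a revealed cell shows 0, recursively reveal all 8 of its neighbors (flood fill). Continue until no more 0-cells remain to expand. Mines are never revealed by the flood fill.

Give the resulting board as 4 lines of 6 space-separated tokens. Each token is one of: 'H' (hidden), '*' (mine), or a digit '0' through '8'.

H H H H H H
H H H H H H
H H H * H H
H H H H H H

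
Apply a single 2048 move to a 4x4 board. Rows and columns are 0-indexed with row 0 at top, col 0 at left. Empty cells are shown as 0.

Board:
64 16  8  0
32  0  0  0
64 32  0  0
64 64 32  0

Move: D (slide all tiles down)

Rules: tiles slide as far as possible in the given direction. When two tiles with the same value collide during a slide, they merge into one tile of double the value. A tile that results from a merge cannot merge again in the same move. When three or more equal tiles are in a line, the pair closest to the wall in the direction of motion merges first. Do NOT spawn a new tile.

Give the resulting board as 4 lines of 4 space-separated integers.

Slide down:
col 0: [64, 32, 64, 64] -> [0, 64, 32, 128]
col 1: [16, 0, 32, 64] -> [0, 16, 32, 64]
col 2: [8, 0, 0, 32] -> [0, 0, 8, 32]
col 3: [0, 0, 0, 0] -> [0, 0, 0, 0]

Answer:   0   0   0   0
 64  16   0   0
 32  32   8   0
128  64  32   0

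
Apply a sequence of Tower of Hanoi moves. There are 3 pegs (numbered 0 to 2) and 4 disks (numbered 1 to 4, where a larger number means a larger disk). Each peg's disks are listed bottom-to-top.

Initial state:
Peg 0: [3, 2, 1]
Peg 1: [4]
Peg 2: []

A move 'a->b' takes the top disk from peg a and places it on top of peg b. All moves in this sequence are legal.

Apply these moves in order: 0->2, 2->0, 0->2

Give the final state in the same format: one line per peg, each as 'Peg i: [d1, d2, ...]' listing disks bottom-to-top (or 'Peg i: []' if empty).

Answer: Peg 0: [3, 2]
Peg 1: [4]
Peg 2: [1]

Derivation:
After move 1 (0->2):
Peg 0: [3, 2]
Peg 1: [4]
Peg 2: [1]

After move 2 (2->0):
Peg 0: [3, 2, 1]
Peg 1: [4]
Peg 2: []

After move 3 (0->2):
Peg 0: [3, 2]
Peg 1: [4]
Peg 2: [1]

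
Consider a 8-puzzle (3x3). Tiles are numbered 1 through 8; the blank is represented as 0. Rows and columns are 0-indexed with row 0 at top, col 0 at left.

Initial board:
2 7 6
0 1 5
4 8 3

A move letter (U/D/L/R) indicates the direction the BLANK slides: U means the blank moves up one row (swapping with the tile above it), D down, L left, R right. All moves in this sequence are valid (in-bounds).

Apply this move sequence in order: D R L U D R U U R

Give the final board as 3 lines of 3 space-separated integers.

Answer: 2 6 0
4 7 5
8 1 3

Derivation:
After move 1 (D):
2 7 6
4 1 5
0 8 3

After move 2 (R):
2 7 6
4 1 5
8 0 3

After move 3 (L):
2 7 6
4 1 5
0 8 3

After move 4 (U):
2 7 6
0 1 5
4 8 3

After move 5 (D):
2 7 6
4 1 5
0 8 3

After move 6 (R):
2 7 6
4 1 5
8 0 3

After move 7 (U):
2 7 6
4 0 5
8 1 3

After move 8 (U):
2 0 6
4 7 5
8 1 3

After move 9 (R):
2 6 0
4 7 5
8 1 3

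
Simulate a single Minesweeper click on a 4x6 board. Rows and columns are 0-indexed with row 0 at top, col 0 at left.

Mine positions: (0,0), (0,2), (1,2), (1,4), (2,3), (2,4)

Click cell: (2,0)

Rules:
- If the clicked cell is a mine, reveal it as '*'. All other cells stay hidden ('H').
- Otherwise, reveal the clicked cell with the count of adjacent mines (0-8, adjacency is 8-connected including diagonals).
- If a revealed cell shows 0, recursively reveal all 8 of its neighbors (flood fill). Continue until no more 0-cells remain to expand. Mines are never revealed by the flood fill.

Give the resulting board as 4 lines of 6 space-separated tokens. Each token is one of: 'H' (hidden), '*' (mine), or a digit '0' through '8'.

H H H H H H
1 3 H H H H
0 1 2 H H H
0 0 1 H H H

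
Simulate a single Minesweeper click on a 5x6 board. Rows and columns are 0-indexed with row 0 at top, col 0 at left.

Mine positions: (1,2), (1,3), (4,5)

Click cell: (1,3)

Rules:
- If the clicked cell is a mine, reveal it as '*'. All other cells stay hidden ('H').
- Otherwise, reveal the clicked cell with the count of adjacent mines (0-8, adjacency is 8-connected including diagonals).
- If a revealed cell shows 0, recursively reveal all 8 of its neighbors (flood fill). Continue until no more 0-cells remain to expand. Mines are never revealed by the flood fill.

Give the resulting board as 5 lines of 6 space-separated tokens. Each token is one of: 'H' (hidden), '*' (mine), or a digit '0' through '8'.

H H H H H H
H H H * H H
H H H H H H
H H H H H H
H H H H H H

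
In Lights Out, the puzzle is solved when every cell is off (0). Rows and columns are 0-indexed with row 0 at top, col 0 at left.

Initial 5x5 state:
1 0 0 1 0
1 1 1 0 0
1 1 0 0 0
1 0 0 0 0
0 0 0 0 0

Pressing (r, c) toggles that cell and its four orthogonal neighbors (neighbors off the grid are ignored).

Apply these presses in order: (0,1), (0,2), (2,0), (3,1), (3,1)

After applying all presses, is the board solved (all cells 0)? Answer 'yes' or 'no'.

After press 1 at (0,1):
0 1 1 1 0
1 0 1 0 0
1 1 0 0 0
1 0 0 0 0
0 0 0 0 0

After press 2 at (0,2):
0 0 0 0 0
1 0 0 0 0
1 1 0 0 0
1 0 0 0 0
0 0 0 0 0

After press 3 at (2,0):
0 0 0 0 0
0 0 0 0 0
0 0 0 0 0
0 0 0 0 0
0 0 0 0 0

After press 4 at (3,1):
0 0 0 0 0
0 0 0 0 0
0 1 0 0 0
1 1 1 0 0
0 1 0 0 0

After press 5 at (3,1):
0 0 0 0 0
0 0 0 0 0
0 0 0 0 0
0 0 0 0 0
0 0 0 0 0

Lights still on: 0

Answer: yes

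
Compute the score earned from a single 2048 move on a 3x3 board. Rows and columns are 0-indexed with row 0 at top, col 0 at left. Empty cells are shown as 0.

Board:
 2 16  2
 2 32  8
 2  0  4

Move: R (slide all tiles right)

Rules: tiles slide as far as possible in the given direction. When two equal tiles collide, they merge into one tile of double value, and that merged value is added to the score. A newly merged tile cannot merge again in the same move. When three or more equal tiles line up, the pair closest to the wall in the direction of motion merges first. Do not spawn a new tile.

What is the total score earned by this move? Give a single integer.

Slide right:
row 0: [2, 16, 2] -> [2, 16, 2]  score +0 (running 0)
row 1: [2, 32, 8] -> [2, 32, 8]  score +0 (running 0)
row 2: [2, 0, 4] -> [0, 2, 4]  score +0 (running 0)
Board after move:
 2 16  2
 2 32  8
 0  2  4

Answer: 0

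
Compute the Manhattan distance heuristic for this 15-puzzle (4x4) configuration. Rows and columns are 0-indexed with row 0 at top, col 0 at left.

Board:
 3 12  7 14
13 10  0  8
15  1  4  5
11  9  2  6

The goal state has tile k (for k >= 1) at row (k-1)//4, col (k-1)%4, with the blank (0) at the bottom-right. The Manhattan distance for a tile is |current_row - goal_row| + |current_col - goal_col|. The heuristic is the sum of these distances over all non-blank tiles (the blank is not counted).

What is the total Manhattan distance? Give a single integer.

Tile 3: (0,0)->(0,2) = 2
Tile 12: (0,1)->(2,3) = 4
Tile 7: (0,2)->(1,2) = 1
Tile 14: (0,3)->(3,1) = 5
Tile 13: (1,0)->(3,0) = 2
Tile 10: (1,1)->(2,1) = 1
Tile 8: (1,3)->(1,3) = 0
Tile 15: (2,0)->(3,2) = 3
Tile 1: (2,1)->(0,0) = 3
Tile 4: (2,2)->(0,3) = 3
Tile 5: (2,3)->(1,0) = 4
Tile 11: (3,0)->(2,2) = 3
Tile 9: (3,1)->(2,0) = 2
Tile 2: (3,2)->(0,1) = 4
Tile 6: (3,3)->(1,1) = 4
Sum: 2 + 4 + 1 + 5 + 2 + 1 + 0 + 3 + 3 + 3 + 4 + 3 + 2 + 4 + 4 = 41

Answer: 41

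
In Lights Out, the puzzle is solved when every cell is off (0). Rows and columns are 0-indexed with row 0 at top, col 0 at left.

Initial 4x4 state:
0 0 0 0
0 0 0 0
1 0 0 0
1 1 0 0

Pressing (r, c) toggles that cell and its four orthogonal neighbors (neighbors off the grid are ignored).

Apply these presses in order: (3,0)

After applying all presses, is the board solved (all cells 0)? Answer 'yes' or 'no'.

After press 1 at (3,0):
0 0 0 0
0 0 0 0
0 0 0 0
0 0 0 0

Lights still on: 0

Answer: yes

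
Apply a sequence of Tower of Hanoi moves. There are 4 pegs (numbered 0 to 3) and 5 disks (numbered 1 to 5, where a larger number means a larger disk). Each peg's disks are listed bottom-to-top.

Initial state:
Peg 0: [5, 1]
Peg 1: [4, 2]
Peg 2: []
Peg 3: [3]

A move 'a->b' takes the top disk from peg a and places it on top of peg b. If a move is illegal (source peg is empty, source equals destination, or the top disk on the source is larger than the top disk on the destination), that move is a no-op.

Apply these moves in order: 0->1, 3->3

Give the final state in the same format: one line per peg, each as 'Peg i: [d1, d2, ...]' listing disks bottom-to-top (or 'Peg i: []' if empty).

Answer: Peg 0: [5]
Peg 1: [4, 2, 1]
Peg 2: []
Peg 3: [3]

Derivation:
After move 1 (0->1):
Peg 0: [5]
Peg 1: [4, 2, 1]
Peg 2: []
Peg 3: [3]

After move 2 (3->3):
Peg 0: [5]
Peg 1: [4, 2, 1]
Peg 2: []
Peg 3: [3]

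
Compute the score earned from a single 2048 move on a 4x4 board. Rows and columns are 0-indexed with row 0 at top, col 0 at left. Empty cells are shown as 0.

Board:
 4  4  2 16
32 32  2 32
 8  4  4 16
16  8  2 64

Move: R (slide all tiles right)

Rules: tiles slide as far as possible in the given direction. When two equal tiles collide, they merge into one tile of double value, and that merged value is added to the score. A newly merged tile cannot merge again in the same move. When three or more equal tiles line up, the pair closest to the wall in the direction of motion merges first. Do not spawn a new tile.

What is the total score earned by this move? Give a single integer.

Slide right:
row 0: [4, 4, 2, 16] -> [0, 8, 2, 16]  score +8 (running 8)
row 1: [32, 32, 2, 32] -> [0, 64, 2, 32]  score +64 (running 72)
row 2: [8, 4, 4, 16] -> [0, 8, 8, 16]  score +8 (running 80)
row 3: [16, 8, 2, 64] -> [16, 8, 2, 64]  score +0 (running 80)
Board after move:
 0  8  2 16
 0 64  2 32
 0  8  8 16
16  8  2 64

Answer: 80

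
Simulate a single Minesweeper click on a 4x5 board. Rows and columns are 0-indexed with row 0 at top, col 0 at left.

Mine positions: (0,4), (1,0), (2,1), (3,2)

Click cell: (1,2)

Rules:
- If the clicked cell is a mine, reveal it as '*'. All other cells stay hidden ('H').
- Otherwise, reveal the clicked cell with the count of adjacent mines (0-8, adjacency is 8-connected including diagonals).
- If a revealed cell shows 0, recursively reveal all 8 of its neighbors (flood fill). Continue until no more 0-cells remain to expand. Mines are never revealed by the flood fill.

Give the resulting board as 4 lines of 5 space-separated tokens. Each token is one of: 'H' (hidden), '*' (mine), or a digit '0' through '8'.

H H H H H
H H 1 H H
H H H H H
H H H H H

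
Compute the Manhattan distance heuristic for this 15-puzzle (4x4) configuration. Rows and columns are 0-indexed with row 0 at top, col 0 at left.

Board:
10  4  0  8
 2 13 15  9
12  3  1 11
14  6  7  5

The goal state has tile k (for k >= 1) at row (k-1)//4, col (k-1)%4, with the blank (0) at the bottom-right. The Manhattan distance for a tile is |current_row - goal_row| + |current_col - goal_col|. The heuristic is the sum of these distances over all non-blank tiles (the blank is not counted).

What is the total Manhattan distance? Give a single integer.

Answer: 38

Derivation:
Tile 10: at (0,0), goal (2,1), distance |0-2|+|0-1| = 3
Tile 4: at (0,1), goal (0,3), distance |0-0|+|1-3| = 2
Tile 8: at (0,3), goal (1,3), distance |0-1|+|3-3| = 1
Tile 2: at (1,0), goal (0,1), distance |1-0|+|0-1| = 2
Tile 13: at (1,1), goal (3,0), distance |1-3|+|1-0| = 3
Tile 15: at (1,2), goal (3,2), distance |1-3|+|2-2| = 2
Tile 9: at (1,3), goal (2,0), distance |1-2|+|3-0| = 4
Tile 12: at (2,0), goal (2,3), distance |2-2|+|0-3| = 3
Tile 3: at (2,1), goal (0,2), distance |2-0|+|1-2| = 3
Tile 1: at (2,2), goal (0,0), distance |2-0|+|2-0| = 4
Tile 11: at (2,3), goal (2,2), distance |2-2|+|3-2| = 1
Tile 14: at (3,0), goal (3,1), distance |3-3|+|0-1| = 1
Tile 6: at (3,1), goal (1,1), distance |3-1|+|1-1| = 2
Tile 7: at (3,2), goal (1,2), distance |3-1|+|2-2| = 2
Tile 5: at (3,3), goal (1,0), distance |3-1|+|3-0| = 5
Sum: 3 + 2 + 1 + 2 + 3 + 2 + 4 + 3 + 3 + 4 + 1 + 1 + 2 + 2 + 5 = 38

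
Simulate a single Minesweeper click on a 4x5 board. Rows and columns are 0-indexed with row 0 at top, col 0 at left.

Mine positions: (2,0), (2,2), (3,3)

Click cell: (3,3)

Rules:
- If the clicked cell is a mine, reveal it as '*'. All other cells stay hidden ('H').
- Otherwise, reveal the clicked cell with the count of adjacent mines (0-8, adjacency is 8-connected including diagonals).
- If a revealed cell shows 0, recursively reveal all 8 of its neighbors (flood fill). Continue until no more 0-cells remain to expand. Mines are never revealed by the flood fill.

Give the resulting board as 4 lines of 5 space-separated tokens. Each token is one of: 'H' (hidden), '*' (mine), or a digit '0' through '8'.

H H H H H
H H H H H
H H H H H
H H H * H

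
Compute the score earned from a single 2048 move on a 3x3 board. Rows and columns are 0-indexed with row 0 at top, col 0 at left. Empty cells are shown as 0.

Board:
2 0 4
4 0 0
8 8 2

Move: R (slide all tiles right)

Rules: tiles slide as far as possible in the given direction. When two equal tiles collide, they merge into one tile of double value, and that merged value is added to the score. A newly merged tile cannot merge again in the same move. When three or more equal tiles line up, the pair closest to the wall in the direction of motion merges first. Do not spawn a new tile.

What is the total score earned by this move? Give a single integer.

Slide right:
row 0: [2, 0, 4] -> [0, 2, 4]  score +0 (running 0)
row 1: [4, 0, 0] -> [0, 0, 4]  score +0 (running 0)
row 2: [8, 8, 2] -> [0, 16, 2]  score +16 (running 16)
Board after move:
 0  2  4
 0  0  4
 0 16  2

Answer: 16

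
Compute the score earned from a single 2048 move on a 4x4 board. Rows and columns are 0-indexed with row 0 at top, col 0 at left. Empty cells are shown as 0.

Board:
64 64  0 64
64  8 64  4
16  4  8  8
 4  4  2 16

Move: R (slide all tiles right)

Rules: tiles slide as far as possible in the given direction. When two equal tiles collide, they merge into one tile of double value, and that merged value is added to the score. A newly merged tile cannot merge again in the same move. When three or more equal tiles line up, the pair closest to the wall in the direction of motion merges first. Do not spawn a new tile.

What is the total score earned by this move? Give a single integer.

Answer: 152

Derivation:
Slide right:
row 0: [64, 64, 0, 64] -> [0, 0, 64, 128]  score +128 (running 128)
row 1: [64, 8, 64, 4] -> [64, 8, 64, 4]  score +0 (running 128)
row 2: [16, 4, 8, 8] -> [0, 16, 4, 16]  score +16 (running 144)
row 3: [4, 4, 2, 16] -> [0, 8, 2, 16]  score +8 (running 152)
Board after move:
  0   0  64 128
 64   8  64   4
  0  16   4  16
  0   8   2  16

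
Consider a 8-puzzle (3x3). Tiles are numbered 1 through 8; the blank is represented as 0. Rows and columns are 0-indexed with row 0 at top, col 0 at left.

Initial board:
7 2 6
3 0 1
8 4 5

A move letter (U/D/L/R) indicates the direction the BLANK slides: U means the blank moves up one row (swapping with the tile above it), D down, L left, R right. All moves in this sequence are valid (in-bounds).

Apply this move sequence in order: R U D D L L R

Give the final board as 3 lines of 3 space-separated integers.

After move 1 (R):
7 2 6
3 1 0
8 4 5

After move 2 (U):
7 2 0
3 1 6
8 4 5

After move 3 (D):
7 2 6
3 1 0
8 4 5

After move 4 (D):
7 2 6
3 1 5
8 4 0

After move 5 (L):
7 2 6
3 1 5
8 0 4

After move 6 (L):
7 2 6
3 1 5
0 8 4

After move 7 (R):
7 2 6
3 1 5
8 0 4

Answer: 7 2 6
3 1 5
8 0 4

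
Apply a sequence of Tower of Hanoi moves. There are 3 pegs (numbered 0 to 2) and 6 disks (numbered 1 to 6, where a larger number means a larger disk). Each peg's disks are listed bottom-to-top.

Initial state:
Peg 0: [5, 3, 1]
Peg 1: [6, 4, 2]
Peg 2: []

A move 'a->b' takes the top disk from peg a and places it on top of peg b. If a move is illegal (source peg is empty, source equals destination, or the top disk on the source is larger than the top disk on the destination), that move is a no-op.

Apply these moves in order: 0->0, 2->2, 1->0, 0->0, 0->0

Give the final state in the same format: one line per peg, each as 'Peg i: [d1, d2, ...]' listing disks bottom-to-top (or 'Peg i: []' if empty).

Answer: Peg 0: [5, 3, 1]
Peg 1: [6, 4, 2]
Peg 2: []

Derivation:
After move 1 (0->0):
Peg 0: [5, 3, 1]
Peg 1: [6, 4, 2]
Peg 2: []

After move 2 (2->2):
Peg 0: [5, 3, 1]
Peg 1: [6, 4, 2]
Peg 2: []

After move 3 (1->0):
Peg 0: [5, 3, 1]
Peg 1: [6, 4, 2]
Peg 2: []

After move 4 (0->0):
Peg 0: [5, 3, 1]
Peg 1: [6, 4, 2]
Peg 2: []

After move 5 (0->0):
Peg 0: [5, 3, 1]
Peg 1: [6, 4, 2]
Peg 2: []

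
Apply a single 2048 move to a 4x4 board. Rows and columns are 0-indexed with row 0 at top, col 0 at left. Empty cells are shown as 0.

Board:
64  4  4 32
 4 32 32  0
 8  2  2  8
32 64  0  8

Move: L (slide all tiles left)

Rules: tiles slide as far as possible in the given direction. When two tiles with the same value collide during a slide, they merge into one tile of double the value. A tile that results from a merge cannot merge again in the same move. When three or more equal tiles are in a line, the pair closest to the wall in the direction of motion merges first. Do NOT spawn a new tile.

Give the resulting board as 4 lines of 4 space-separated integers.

Slide left:
row 0: [64, 4, 4, 32] -> [64, 8, 32, 0]
row 1: [4, 32, 32, 0] -> [4, 64, 0, 0]
row 2: [8, 2, 2, 8] -> [8, 4, 8, 0]
row 3: [32, 64, 0, 8] -> [32, 64, 8, 0]

Answer: 64  8 32  0
 4 64  0  0
 8  4  8  0
32 64  8  0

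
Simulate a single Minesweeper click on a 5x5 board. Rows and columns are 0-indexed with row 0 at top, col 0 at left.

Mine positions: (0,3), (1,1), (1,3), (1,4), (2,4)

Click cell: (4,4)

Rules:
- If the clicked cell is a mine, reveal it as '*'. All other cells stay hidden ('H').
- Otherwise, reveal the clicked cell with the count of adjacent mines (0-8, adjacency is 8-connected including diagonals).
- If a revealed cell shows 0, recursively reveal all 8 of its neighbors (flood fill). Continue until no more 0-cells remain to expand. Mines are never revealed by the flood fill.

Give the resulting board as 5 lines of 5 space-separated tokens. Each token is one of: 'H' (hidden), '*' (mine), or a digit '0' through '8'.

H H H H H
H H H H H
1 1 2 3 H
0 0 0 1 1
0 0 0 0 0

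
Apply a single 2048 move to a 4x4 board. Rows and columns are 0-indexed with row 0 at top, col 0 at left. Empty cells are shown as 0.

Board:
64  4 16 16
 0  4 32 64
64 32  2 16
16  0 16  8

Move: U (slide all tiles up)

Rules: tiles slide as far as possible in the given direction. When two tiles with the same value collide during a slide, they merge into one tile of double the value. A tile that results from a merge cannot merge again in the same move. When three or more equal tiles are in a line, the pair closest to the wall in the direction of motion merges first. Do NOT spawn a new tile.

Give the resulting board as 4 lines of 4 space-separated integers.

Answer: 128   8  16  16
 16  32  32  64
  0   0   2  16
  0   0  16   8

Derivation:
Slide up:
col 0: [64, 0, 64, 16] -> [128, 16, 0, 0]
col 1: [4, 4, 32, 0] -> [8, 32, 0, 0]
col 2: [16, 32, 2, 16] -> [16, 32, 2, 16]
col 3: [16, 64, 16, 8] -> [16, 64, 16, 8]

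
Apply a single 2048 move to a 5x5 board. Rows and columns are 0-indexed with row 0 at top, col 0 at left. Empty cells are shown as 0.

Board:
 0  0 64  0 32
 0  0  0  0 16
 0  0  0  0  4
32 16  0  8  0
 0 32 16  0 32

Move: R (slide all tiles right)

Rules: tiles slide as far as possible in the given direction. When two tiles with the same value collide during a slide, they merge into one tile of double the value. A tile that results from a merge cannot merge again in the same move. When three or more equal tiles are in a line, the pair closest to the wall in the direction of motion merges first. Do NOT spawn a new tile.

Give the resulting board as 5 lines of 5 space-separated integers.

Slide right:
row 0: [0, 0, 64, 0, 32] -> [0, 0, 0, 64, 32]
row 1: [0, 0, 0, 0, 16] -> [0, 0, 0, 0, 16]
row 2: [0, 0, 0, 0, 4] -> [0, 0, 0, 0, 4]
row 3: [32, 16, 0, 8, 0] -> [0, 0, 32, 16, 8]
row 4: [0, 32, 16, 0, 32] -> [0, 0, 32, 16, 32]

Answer:  0  0  0 64 32
 0  0  0  0 16
 0  0  0  0  4
 0  0 32 16  8
 0  0 32 16 32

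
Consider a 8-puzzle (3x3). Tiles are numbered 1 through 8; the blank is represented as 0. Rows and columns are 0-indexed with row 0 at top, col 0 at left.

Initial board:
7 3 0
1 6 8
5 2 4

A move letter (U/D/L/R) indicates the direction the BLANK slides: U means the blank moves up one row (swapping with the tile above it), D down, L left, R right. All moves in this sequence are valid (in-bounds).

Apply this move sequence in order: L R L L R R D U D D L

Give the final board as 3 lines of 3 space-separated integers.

After move 1 (L):
7 0 3
1 6 8
5 2 4

After move 2 (R):
7 3 0
1 6 8
5 2 4

After move 3 (L):
7 0 3
1 6 8
5 2 4

After move 4 (L):
0 7 3
1 6 8
5 2 4

After move 5 (R):
7 0 3
1 6 8
5 2 4

After move 6 (R):
7 3 0
1 6 8
5 2 4

After move 7 (D):
7 3 8
1 6 0
5 2 4

After move 8 (U):
7 3 0
1 6 8
5 2 4

After move 9 (D):
7 3 8
1 6 0
5 2 4

After move 10 (D):
7 3 8
1 6 4
5 2 0

After move 11 (L):
7 3 8
1 6 4
5 0 2

Answer: 7 3 8
1 6 4
5 0 2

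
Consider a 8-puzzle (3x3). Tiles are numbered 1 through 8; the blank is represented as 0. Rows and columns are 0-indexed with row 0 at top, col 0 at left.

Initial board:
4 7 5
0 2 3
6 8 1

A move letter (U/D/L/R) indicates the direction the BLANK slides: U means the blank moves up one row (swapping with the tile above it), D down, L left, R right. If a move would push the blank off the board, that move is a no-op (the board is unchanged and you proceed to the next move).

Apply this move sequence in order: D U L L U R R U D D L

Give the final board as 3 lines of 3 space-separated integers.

After move 1 (D):
4 7 5
6 2 3
0 8 1

After move 2 (U):
4 7 5
0 2 3
6 8 1

After move 3 (L):
4 7 5
0 2 3
6 8 1

After move 4 (L):
4 7 5
0 2 3
6 8 1

After move 5 (U):
0 7 5
4 2 3
6 8 1

After move 6 (R):
7 0 5
4 2 3
6 8 1

After move 7 (R):
7 5 0
4 2 3
6 8 1

After move 8 (U):
7 5 0
4 2 3
6 8 1

After move 9 (D):
7 5 3
4 2 0
6 8 1

After move 10 (D):
7 5 3
4 2 1
6 8 0

After move 11 (L):
7 5 3
4 2 1
6 0 8

Answer: 7 5 3
4 2 1
6 0 8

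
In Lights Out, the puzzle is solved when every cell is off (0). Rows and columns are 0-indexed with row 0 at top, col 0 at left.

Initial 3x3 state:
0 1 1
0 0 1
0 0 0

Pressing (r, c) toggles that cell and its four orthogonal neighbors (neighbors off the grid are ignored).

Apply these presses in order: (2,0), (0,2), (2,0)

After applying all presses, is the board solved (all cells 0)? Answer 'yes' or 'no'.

Answer: yes

Derivation:
After press 1 at (2,0):
0 1 1
1 0 1
1 1 0

After press 2 at (0,2):
0 0 0
1 0 0
1 1 0

After press 3 at (2,0):
0 0 0
0 0 0
0 0 0

Lights still on: 0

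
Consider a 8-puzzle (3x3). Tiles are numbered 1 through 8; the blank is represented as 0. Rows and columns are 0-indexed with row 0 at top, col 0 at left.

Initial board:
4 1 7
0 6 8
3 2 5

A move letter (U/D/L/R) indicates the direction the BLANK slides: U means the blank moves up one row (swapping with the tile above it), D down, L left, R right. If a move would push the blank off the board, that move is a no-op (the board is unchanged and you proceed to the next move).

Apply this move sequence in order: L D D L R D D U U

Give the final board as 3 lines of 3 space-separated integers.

After move 1 (L):
4 1 7
0 6 8
3 2 5

After move 2 (D):
4 1 7
3 6 8
0 2 5

After move 3 (D):
4 1 7
3 6 8
0 2 5

After move 4 (L):
4 1 7
3 6 8
0 2 5

After move 5 (R):
4 1 7
3 6 8
2 0 5

After move 6 (D):
4 1 7
3 6 8
2 0 5

After move 7 (D):
4 1 7
3 6 8
2 0 5

After move 8 (U):
4 1 7
3 0 8
2 6 5

After move 9 (U):
4 0 7
3 1 8
2 6 5

Answer: 4 0 7
3 1 8
2 6 5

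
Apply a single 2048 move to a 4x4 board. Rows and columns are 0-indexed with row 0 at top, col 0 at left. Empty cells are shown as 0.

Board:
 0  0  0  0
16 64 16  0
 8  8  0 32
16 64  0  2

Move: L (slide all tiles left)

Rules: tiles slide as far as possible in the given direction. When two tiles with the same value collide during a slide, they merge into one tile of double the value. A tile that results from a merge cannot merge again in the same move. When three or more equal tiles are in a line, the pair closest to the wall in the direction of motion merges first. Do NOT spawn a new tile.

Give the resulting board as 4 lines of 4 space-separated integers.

Answer:  0  0  0  0
16 64 16  0
16 32  0  0
16 64  2  0

Derivation:
Slide left:
row 0: [0, 0, 0, 0] -> [0, 0, 0, 0]
row 1: [16, 64, 16, 0] -> [16, 64, 16, 0]
row 2: [8, 8, 0, 32] -> [16, 32, 0, 0]
row 3: [16, 64, 0, 2] -> [16, 64, 2, 0]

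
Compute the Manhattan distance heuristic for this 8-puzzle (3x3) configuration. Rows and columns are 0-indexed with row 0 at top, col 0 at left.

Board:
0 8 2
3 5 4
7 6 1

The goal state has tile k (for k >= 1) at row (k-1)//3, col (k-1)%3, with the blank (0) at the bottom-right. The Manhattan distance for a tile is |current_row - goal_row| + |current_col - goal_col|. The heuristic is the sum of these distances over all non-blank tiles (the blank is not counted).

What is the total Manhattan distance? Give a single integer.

Tile 8: (0,1)->(2,1) = 2
Tile 2: (0,2)->(0,1) = 1
Tile 3: (1,0)->(0,2) = 3
Tile 5: (1,1)->(1,1) = 0
Tile 4: (1,2)->(1,0) = 2
Tile 7: (2,0)->(2,0) = 0
Tile 6: (2,1)->(1,2) = 2
Tile 1: (2,2)->(0,0) = 4
Sum: 2 + 1 + 3 + 0 + 2 + 0 + 2 + 4 = 14

Answer: 14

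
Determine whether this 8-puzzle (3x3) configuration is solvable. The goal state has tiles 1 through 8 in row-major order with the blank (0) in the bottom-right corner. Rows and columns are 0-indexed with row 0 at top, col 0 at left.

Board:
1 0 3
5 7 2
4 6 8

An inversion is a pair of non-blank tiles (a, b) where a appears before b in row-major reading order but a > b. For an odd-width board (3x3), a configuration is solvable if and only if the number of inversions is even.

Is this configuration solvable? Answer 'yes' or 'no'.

Answer: yes

Derivation:
Inversions (pairs i<j in row-major order where tile[i] > tile[j] > 0): 6
6 is even, so the puzzle is solvable.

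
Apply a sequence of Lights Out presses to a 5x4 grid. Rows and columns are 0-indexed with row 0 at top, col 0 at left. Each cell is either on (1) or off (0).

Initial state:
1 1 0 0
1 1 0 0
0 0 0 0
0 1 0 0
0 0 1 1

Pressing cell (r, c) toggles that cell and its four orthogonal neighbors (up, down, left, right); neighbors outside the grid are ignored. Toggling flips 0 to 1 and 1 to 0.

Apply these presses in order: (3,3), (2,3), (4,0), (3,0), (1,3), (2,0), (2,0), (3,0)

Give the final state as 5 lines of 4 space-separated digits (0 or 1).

Answer: 1 1 0 1
1 1 1 0
0 0 1 1
1 1 1 0
1 1 1 0

Derivation:
After press 1 at (3,3):
1 1 0 0
1 1 0 0
0 0 0 1
0 1 1 1
0 0 1 0

After press 2 at (2,3):
1 1 0 0
1 1 0 1
0 0 1 0
0 1 1 0
0 0 1 0

After press 3 at (4,0):
1 1 0 0
1 1 0 1
0 0 1 0
1 1 1 0
1 1 1 0

After press 4 at (3,0):
1 1 0 0
1 1 0 1
1 0 1 0
0 0 1 0
0 1 1 0

After press 5 at (1,3):
1 1 0 1
1 1 1 0
1 0 1 1
0 0 1 0
0 1 1 0

After press 6 at (2,0):
1 1 0 1
0 1 1 0
0 1 1 1
1 0 1 0
0 1 1 0

After press 7 at (2,0):
1 1 0 1
1 1 1 0
1 0 1 1
0 0 1 0
0 1 1 0

After press 8 at (3,0):
1 1 0 1
1 1 1 0
0 0 1 1
1 1 1 0
1 1 1 0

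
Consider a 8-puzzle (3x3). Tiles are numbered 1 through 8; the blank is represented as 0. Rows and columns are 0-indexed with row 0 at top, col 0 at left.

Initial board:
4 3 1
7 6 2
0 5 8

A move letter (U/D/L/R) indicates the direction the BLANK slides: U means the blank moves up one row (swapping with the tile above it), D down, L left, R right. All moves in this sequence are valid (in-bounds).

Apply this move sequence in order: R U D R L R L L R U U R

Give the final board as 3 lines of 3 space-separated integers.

After move 1 (R):
4 3 1
7 6 2
5 0 8

After move 2 (U):
4 3 1
7 0 2
5 6 8

After move 3 (D):
4 3 1
7 6 2
5 0 8

After move 4 (R):
4 3 1
7 6 2
5 8 0

After move 5 (L):
4 3 1
7 6 2
5 0 8

After move 6 (R):
4 3 1
7 6 2
5 8 0

After move 7 (L):
4 3 1
7 6 2
5 0 8

After move 8 (L):
4 3 1
7 6 2
0 5 8

After move 9 (R):
4 3 1
7 6 2
5 0 8

After move 10 (U):
4 3 1
7 0 2
5 6 8

After move 11 (U):
4 0 1
7 3 2
5 6 8

After move 12 (R):
4 1 0
7 3 2
5 6 8

Answer: 4 1 0
7 3 2
5 6 8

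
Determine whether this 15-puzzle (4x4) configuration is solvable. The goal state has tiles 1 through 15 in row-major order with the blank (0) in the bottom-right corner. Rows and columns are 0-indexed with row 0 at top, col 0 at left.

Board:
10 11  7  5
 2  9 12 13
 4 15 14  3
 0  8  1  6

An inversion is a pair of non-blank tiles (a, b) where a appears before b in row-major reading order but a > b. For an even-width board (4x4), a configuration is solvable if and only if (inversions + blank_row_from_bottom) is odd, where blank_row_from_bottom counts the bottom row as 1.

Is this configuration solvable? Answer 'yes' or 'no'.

Inversions: 58
Blank is in row 3 (0-indexed from top), which is row 1 counting from the bottom (bottom = 1).
58 + 1 = 59, which is odd, so the puzzle is solvable.

Answer: yes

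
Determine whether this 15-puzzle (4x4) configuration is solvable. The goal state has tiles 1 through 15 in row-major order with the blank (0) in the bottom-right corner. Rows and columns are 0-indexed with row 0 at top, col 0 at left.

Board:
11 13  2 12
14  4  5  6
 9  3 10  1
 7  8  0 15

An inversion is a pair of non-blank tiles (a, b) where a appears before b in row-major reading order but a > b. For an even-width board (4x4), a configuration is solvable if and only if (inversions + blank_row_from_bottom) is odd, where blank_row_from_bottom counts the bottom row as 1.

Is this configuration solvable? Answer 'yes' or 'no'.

Inversions: 54
Blank is in row 3 (0-indexed from top), which is row 1 counting from the bottom (bottom = 1).
54 + 1 = 55, which is odd, so the puzzle is solvable.

Answer: yes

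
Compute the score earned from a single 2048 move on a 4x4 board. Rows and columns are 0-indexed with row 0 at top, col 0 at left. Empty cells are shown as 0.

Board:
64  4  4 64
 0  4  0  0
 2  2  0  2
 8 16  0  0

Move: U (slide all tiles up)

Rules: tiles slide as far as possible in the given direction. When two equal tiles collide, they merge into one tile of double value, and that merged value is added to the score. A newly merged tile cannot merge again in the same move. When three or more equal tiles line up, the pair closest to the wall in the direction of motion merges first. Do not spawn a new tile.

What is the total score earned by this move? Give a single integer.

Answer: 8

Derivation:
Slide up:
col 0: [64, 0, 2, 8] -> [64, 2, 8, 0]  score +0 (running 0)
col 1: [4, 4, 2, 16] -> [8, 2, 16, 0]  score +8 (running 8)
col 2: [4, 0, 0, 0] -> [4, 0, 0, 0]  score +0 (running 8)
col 3: [64, 0, 2, 0] -> [64, 2, 0, 0]  score +0 (running 8)
Board after move:
64  8  4 64
 2  2  0  2
 8 16  0  0
 0  0  0  0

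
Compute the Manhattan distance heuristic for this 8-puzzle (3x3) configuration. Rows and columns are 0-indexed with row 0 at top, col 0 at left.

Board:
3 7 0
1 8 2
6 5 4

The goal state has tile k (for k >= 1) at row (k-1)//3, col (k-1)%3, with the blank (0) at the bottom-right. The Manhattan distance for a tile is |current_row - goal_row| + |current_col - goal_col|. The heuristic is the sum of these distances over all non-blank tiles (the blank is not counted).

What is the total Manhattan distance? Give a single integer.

Answer: 16

Derivation:
Tile 3: at (0,0), goal (0,2), distance |0-0|+|0-2| = 2
Tile 7: at (0,1), goal (2,0), distance |0-2|+|1-0| = 3
Tile 1: at (1,0), goal (0,0), distance |1-0|+|0-0| = 1
Tile 8: at (1,1), goal (2,1), distance |1-2|+|1-1| = 1
Tile 2: at (1,2), goal (0,1), distance |1-0|+|2-1| = 2
Tile 6: at (2,0), goal (1,2), distance |2-1|+|0-2| = 3
Tile 5: at (2,1), goal (1,1), distance |2-1|+|1-1| = 1
Tile 4: at (2,2), goal (1,0), distance |2-1|+|2-0| = 3
Sum: 2 + 3 + 1 + 1 + 2 + 3 + 1 + 3 = 16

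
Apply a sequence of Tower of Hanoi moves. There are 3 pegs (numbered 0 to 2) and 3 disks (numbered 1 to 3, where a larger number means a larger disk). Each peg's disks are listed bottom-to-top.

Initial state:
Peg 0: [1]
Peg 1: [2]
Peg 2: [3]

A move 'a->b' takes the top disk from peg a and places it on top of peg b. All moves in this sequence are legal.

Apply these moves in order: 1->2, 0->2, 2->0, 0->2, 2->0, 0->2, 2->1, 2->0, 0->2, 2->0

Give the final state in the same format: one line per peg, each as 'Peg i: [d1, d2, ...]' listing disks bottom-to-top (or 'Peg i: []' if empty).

After move 1 (1->2):
Peg 0: [1]
Peg 1: []
Peg 2: [3, 2]

After move 2 (0->2):
Peg 0: []
Peg 1: []
Peg 2: [3, 2, 1]

After move 3 (2->0):
Peg 0: [1]
Peg 1: []
Peg 2: [3, 2]

After move 4 (0->2):
Peg 0: []
Peg 1: []
Peg 2: [3, 2, 1]

After move 5 (2->0):
Peg 0: [1]
Peg 1: []
Peg 2: [3, 2]

After move 6 (0->2):
Peg 0: []
Peg 1: []
Peg 2: [3, 2, 1]

After move 7 (2->1):
Peg 0: []
Peg 1: [1]
Peg 2: [3, 2]

After move 8 (2->0):
Peg 0: [2]
Peg 1: [1]
Peg 2: [3]

After move 9 (0->2):
Peg 0: []
Peg 1: [1]
Peg 2: [3, 2]

After move 10 (2->0):
Peg 0: [2]
Peg 1: [1]
Peg 2: [3]

Answer: Peg 0: [2]
Peg 1: [1]
Peg 2: [3]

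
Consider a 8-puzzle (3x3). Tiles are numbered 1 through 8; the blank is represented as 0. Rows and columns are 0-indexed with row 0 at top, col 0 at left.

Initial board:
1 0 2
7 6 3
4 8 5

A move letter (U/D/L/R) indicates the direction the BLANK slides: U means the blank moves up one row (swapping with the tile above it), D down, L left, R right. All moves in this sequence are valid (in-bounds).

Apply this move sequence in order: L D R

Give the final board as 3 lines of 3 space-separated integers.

After move 1 (L):
0 1 2
7 6 3
4 8 5

After move 2 (D):
7 1 2
0 6 3
4 8 5

After move 3 (R):
7 1 2
6 0 3
4 8 5

Answer: 7 1 2
6 0 3
4 8 5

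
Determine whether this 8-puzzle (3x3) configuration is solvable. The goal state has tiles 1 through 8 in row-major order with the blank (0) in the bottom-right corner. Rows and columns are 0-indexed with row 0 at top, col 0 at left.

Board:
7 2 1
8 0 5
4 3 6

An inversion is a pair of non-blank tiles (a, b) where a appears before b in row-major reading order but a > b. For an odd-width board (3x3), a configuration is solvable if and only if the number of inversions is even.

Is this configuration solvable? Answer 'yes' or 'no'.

Answer: yes

Derivation:
Inversions (pairs i<j in row-major order where tile[i] > tile[j] > 0): 14
14 is even, so the puzzle is solvable.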